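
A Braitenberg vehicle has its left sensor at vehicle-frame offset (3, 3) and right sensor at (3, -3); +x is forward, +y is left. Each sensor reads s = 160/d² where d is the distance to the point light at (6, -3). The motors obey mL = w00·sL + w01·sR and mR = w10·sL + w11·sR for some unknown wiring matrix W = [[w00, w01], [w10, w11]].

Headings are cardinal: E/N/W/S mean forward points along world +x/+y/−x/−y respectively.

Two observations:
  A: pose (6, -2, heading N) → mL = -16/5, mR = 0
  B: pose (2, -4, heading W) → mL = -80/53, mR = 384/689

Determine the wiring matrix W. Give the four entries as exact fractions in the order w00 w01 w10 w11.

obs A: pose=(6,-2,N) → sL=32/5, sR=32/5, mL=-16/5, mR=0
obs B: pose=(2,-4,W) → sL=32/13, sR=160/53, mL=-80/53, mR=384/689
sensor matrix S = [[32/5, 32/5], [32/13, 160/53]]; det S = 12288/3445
solve [mL_A; mL_B] = S·[w00; w01] and [mR_A; mR_B] = S·[w10; w11]:
  w00 = 0, w01 = -1/2, w10 = -1, w11 = 1

0 -1/2 -1 1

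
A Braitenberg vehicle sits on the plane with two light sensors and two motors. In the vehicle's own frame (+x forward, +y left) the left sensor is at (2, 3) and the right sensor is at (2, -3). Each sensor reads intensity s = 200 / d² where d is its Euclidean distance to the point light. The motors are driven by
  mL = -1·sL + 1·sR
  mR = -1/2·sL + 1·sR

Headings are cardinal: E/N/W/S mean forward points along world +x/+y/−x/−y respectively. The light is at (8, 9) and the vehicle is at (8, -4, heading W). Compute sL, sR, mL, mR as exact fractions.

left sensor world pos  = (6, -7); dL² = 260
right sensor world pos = (6, -1); dR² = 104
sL = 200/260 = 10/13
sR = 200/104 = 25/13
mL = -1·sL + 1·sR = 15/13
mR = -1/2·sL + 1·sR = 20/13

10/13 25/13 15/13 20/13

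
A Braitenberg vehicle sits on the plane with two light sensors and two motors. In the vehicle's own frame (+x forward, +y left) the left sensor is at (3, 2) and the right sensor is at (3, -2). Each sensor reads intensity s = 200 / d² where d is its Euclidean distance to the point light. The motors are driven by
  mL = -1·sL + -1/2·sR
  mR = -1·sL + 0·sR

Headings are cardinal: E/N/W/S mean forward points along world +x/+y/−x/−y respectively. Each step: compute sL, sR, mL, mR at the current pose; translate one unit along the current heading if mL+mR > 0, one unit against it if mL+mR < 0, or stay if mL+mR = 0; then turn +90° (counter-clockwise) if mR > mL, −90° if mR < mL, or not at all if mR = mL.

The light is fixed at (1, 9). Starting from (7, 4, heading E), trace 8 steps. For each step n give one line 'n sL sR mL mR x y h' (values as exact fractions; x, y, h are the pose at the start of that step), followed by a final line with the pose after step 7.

0 20/9 20/13 -350/117 -20/9 7 4 E
1 200/13 200/53 -11900/689 -200/13 6 4 N
2 50/17 10 -135/17 -50/17 6 3 W
3 40/29 200/97 -6780/2813 -40/29 7 3 S
4 20/9 20/13 -350/117 -20/9 7 4 E
5 200/13 200/53 -11900/689 -200/13 6 4 N
6 50/17 10 -135/17 -50/17 6 3 W
7 40/29 200/97 -6780/2813 -40/29 7 3 S
final 7 4 E

n=0: pose=(7,4,E); sL=20/9, sR=20/13; mL=-350/117, mR=-20/9; mL+mR=-610/117 → advance -1; mR−mL=10/13 → turn +1·90°
n=1: pose=(6,4,N); sL=200/13, sR=200/53; mL=-11900/689, mR=-200/13; mL+mR=-22500/689 → advance -1; mR−mL=100/53 → turn +1·90°
n=2: pose=(6,3,W); sL=50/17, sR=10; mL=-135/17, mR=-50/17; mL+mR=-185/17 → advance -1; mR−mL=5 → turn +1·90°
n=3: pose=(7,3,S); sL=40/29, sR=200/97; mL=-6780/2813, mR=-40/29; mL+mR=-10660/2813 → advance -1; mR−mL=100/97 → turn +1·90°
n=4: pose=(7,4,E); sL=20/9, sR=20/13; mL=-350/117, mR=-20/9; mL+mR=-610/117 → advance -1; mR−mL=10/13 → turn +1·90°
n=5: pose=(6,4,N); sL=200/13, sR=200/53; mL=-11900/689, mR=-200/13; mL+mR=-22500/689 → advance -1; mR−mL=100/53 → turn +1·90°
n=6: pose=(6,3,W); sL=50/17, sR=10; mL=-135/17, mR=-50/17; mL+mR=-185/17 → advance -1; mR−mL=5 → turn +1·90°
n=7: pose=(7,3,S); sL=40/29, sR=200/97; mL=-6780/2813, mR=-40/29; mL+mR=-10660/2813 → advance -1; mR−mL=100/97 → turn +1·90°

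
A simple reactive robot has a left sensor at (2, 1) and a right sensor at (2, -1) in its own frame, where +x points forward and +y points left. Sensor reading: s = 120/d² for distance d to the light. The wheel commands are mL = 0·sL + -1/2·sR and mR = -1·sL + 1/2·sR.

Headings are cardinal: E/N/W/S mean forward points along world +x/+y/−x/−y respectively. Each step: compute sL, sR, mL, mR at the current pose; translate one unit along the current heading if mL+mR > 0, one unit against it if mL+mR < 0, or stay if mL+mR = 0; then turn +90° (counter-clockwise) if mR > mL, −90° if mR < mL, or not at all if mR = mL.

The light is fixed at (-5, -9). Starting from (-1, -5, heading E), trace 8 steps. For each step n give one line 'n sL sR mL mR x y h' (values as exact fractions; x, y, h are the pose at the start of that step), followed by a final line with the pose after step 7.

n=0: pose=(-1,-5,E); sL=120/61, sR=8/3; mL=-4/3, mR=-116/183; mL+mR=-120/61 → advance -1; mR−mL=128/183 → turn +1·90°
n=1: pose=(-2,-5,N); sL=3, sR=30/13; mL=-15/13, mR=-24/13; mL+mR=-3 → advance -1; mR−mL=-9/13 → turn -1·90°
n=2: pose=(-2,-6,E); sL=120/41, sR=120/29; mL=-60/29, mR=-1020/1189; mL+mR=-120/41 → advance -1; mR−mL=1440/1189 → turn +1·90°
n=3: pose=(-3,-6,N); sL=60/13, sR=60/17; mL=-30/17, mR=-630/221; mL+mR=-60/13 → advance -1; mR−mL=-240/221 → turn -1·90°
n=4: pose=(-3,-7,E); sL=24/5, sR=120/17; mL=-60/17, mR=-108/85; mL+mR=-24/5 → advance -1; mR−mL=192/85 → turn +1·90°
n=5: pose=(-4,-7,N); sL=15/2, sR=6; mL=-3, mR=-9/2; mL+mR=-15/2 → advance -1; mR−mL=-3/2 → turn -1·90°
n=6: pose=(-4,-8,E); sL=120/13, sR=40/3; mL=-20/3, mR=-100/39; mL+mR=-120/13 → advance -1; mR−mL=160/39 → turn +1·90°
n=7: pose=(-5,-8,N); sL=12, sR=12; mL=-6, mR=-6; mL+mR=-12 → advance -1; mR−mL=0 → turn +0·90°

0 120/61 8/3 -4/3 -116/183 -1 -5 E
1 3 30/13 -15/13 -24/13 -2 -5 N
2 120/41 120/29 -60/29 -1020/1189 -2 -6 E
3 60/13 60/17 -30/17 -630/221 -3 -6 N
4 24/5 120/17 -60/17 -108/85 -3 -7 E
5 15/2 6 -3 -9/2 -4 -7 N
6 120/13 40/3 -20/3 -100/39 -4 -8 E
7 12 12 -6 -6 -5 -8 N
final -5 -9 N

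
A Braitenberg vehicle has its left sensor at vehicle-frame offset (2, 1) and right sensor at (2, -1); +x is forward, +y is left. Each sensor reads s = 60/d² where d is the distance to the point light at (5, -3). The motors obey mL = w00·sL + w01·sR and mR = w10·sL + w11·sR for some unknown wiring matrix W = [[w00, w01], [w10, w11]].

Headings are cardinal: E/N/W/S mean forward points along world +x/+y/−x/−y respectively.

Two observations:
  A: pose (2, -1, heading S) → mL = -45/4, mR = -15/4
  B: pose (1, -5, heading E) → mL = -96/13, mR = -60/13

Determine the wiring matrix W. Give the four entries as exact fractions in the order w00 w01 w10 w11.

-1 1 0 -1

obs A: pose=(2,-1,S) → sL=15, sR=15/4, mL=-45/4, mR=-15/4
obs B: pose=(1,-5,E) → sL=12, sR=60/13, mL=-96/13, mR=-60/13
sensor matrix S = [[15, 15/4], [12, 60/13]]; det S = 315/13
solve [mL_A; mL_B] = S·[w00; w01] and [mR_A; mR_B] = S·[w10; w11]:
  w00 = -1, w01 = 1, w10 = 0, w11 = -1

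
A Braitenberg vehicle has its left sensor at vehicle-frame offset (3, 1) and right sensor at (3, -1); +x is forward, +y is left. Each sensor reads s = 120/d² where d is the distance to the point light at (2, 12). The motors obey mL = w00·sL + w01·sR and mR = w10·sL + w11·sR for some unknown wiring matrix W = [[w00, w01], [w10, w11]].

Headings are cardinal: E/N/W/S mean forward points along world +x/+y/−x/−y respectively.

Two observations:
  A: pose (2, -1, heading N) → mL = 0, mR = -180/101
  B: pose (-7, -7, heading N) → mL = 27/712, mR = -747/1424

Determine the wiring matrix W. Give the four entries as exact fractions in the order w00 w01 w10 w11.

obs A: pose=(2,-1,N) → sL=120/101, sR=120/101, mL=0, mR=-180/101
obs B: pose=(-7,-7,N) → sL=30/89, sR=3/8, mL=27/712, mR=-747/1424
sensor matrix S = [[120/101, 120/101], [30/89, 3/8]]; det S = 405/8989
solve [mL_A; mL_B] = S·[w00; w01] and [mR_A; mR_B] = S·[w10; w11]:
  w00 = -1, w01 = 1, w10 = -1, w11 = -1/2

-1 1 -1 -1/2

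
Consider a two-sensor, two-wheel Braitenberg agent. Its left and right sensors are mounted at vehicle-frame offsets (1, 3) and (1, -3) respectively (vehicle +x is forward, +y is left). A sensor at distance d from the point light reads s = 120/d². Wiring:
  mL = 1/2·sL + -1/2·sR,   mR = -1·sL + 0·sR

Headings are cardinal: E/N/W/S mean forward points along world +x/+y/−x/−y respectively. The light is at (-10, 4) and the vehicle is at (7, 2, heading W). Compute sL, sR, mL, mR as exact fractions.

left sensor world pos  = (6, -1); dL² = 281
right sensor world pos = (6, 5); dR² = 257
sL = 120/281 = 120/281
sR = 120/257 = 120/257
mL = 1/2·sL + -1/2·sR = -1440/72217
mR = -1·sL + 0·sR = -120/281

120/281 120/257 -1440/72217 -120/281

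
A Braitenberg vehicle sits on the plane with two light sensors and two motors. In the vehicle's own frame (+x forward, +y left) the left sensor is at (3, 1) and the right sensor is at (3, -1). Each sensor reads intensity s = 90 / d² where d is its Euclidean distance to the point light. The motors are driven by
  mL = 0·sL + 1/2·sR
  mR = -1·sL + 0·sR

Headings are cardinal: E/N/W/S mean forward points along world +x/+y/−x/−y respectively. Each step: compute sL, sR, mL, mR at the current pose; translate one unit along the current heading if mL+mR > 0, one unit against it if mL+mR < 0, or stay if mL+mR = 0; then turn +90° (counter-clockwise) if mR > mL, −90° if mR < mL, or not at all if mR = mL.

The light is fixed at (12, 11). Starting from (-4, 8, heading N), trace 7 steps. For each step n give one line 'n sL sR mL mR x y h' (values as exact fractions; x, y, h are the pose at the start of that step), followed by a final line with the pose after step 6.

0 90/289 2/5 1/5 -90/289 -4 8 N
1 45/89 45/97 45/194 -45/89 -4 7 E
2 18/61 90/373 45/373 -18/61 -5 7 S
3 45/208 45/202 45/404 -45/208 -5 8 W
4 90/289 2/5 1/5 -90/289 -4 8 N
5 45/89 45/97 45/194 -45/89 -4 7 E
6 18/61 90/373 45/373 -18/61 -5 7 S
final -5 8 W

n=0: pose=(-4,8,N); sL=90/289, sR=2/5; mL=1/5, mR=-90/289; mL+mR=-161/1445 → advance -1; mR−mL=-739/1445 → turn -1·90°
n=1: pose=(-4,7,E); sL=45/89, sR=45/97; mL=45/194, mR=-45/89; mL+mR=-4725/17266 → advance -1; mR−mL=-12735/17266 → turn -1·90°
n=2: pose=(-5,7,S); sL=18/61, sR=90/373; mL=45/373, mR=-18/61; mL+mR=-3969/22753 → advance -1; mR−mL=-9459/22753 → turn -1·90°
n=3: pose=(-5,8,W); sL=45/208, sR=45/202; mL=45/404, mR=-45/208; mL+mR=-2205/21008 → advance -1; mR−mL=-6885/21008 → turn -1·90°
n=4: pose=(-4,8,N); sL=90/289, sR=2/5; mL=1/5, mR=-90/289; mL+mR=-161/1445 → advance -1; mR−mL=-739/1445 → turn -1·90°
n=5: pose=(-4,7,E); sL=45/89, sR=45/97; mL=45/194, mR=-45/89; mL+mR=-4725/17266 → advance -1; mR−mL=-12735/17266 → turn -1·90°
n=6: pose=(-5,7,S); sL=18/61, sR=90/373; mL=45/373, mR=-18/61; mL+mR=-3969/22753 → advance -1; mR−mL=-9459/22753 → turn -1·90°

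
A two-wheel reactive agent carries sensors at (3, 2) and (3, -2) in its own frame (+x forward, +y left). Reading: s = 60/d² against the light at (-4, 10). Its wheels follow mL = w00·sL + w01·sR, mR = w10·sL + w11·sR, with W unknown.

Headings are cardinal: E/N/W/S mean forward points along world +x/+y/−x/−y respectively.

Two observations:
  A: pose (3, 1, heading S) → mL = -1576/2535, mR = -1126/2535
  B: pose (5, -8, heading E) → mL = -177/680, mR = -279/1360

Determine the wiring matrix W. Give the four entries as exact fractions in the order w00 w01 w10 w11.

-1 -1 -1 -1/2

obs A: pose=(3,1,S) → sL=4/15, sR=60/169, mL=-1576/2535, mR=-1126/2535
obs B: pose=(5,-8,E) → sL=3/20, sR=15/136, mL=-177/680, mR=-279/1360
sensor matrix S = [[4/15, 60/169], [3/20, 15/136]]; det S = -137/5746
solve [mL_A; mL_B] = S·[w00; w01] and [mR_A; mR_B] = S·[w10; w11]:
  w00 = -1, w01 = -1, w10 = -1, w11 = -1/2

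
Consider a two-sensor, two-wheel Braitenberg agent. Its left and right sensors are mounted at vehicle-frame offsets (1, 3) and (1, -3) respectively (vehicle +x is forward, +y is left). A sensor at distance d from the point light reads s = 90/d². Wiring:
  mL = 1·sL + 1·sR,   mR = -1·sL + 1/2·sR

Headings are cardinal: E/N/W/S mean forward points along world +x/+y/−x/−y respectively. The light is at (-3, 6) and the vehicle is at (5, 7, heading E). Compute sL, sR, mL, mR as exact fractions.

left sensor world pos  = (6, 10); dL² = 97
right sensor world pos = (6, 4); dR² = 85
sL = 90/97 = 90/97
sR = 90/85 = 18/17
mL = 1·sL + 1·sR = 3276/1649
mR = -1·sL + 1/2·sR = -657/1649

90/97 18/17 3276/1649 -657/1649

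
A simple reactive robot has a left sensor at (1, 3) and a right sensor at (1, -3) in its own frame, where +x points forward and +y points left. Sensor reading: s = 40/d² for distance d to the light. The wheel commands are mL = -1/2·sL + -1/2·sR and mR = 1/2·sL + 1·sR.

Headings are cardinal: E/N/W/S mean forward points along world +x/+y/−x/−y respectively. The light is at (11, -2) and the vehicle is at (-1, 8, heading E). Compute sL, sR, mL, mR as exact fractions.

left sensor world pos  = (0, 11); dL² = 290
right sensor world pos = (0, 5); dR² = 170
sL = 40/290 = 4/29
sR = 40/170 = 4/17
mL = -1/2·sL + -1/2·sR = -92/493
mR = 1/2·sL + 1·sR = 150/493

4/29 4/17 -92/493 150/493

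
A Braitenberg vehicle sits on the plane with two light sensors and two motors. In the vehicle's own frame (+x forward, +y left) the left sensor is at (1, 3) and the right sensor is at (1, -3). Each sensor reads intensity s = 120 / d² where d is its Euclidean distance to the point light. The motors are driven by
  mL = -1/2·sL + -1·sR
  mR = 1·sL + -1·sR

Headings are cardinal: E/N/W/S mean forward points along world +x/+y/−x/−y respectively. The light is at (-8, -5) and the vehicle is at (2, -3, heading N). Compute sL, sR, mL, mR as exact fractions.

left sensor world pos  = (-1, -2); dL² = 58
right sensor world pos = (5, -2); dR² = 178
sL = 120/58 = 60/29
sR = 120/178 = 60/89
mL = -1/2·sL + -1·sR = -4410/2581
mR = 1·sL + -1·sR = 3600/2581

60/29 60/89 -4410/2581 3600/2581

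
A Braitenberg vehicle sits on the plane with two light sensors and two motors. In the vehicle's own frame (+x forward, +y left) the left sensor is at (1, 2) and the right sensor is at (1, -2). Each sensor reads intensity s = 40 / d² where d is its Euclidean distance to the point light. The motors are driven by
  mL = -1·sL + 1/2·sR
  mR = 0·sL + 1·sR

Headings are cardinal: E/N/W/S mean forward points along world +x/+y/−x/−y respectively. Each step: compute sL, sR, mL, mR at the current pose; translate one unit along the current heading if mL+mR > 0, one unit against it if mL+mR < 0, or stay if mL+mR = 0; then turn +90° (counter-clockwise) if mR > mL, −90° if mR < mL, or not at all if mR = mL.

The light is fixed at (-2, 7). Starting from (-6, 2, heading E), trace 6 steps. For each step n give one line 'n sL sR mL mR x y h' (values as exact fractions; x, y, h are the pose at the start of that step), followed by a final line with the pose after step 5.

n=0: pose=(-6,2,E); sL=20/9, sR=20/29; mL=-490/261, mR=20/29; mL+mR=-310/261 → advance -1; mR−mL=670/261 → turn +1·90°
n=1: pose=(-7,2,N); sL=8/13, sR=8/5; mL=12/65, mR=8/5; mL+mR=116/65 → advance +1; mR−mL=92/65 → turn +1·90°
n=2: pose=(-7,3,W); sL=5/9, sR=1; mL=-1/18, mR=1; mL+mR=17/18 → advance +1; mR−mL=19/18 → turn +1·90°
n=3: pose=(-8,3,S); sL=40/41, sR=40/89; mL=-2740/3649, mR=40/89; mL+mR=-1100/3649 → advance -1; mR−mL=4380/3649 → turn +1·90°
n=4: pose=(-8,4,E); sL=20/13, sR=4/5; mL=-74/65, mR=4/5; mL+mR=-22/65 → advance -1; mR−mL=126/65 → turn +1·90°
n=5: pose=(-9,4,N); sL=8/17, sR=40/29; mL=108/493, mR=40/29; mL+mR=788/493 → advance +1; mR−mL=572/493 → turn +1·90°

0 20/9 20/29 -490/261 20/29 -6 2 E
1 8/13 8/5 12/65 8/5 -7 2 N
2 5/9 1 -1/18 1 -7 3 W
3 40/41 40/89 -2740/3649 40/89 -8 3 S
4 20/13 4/5 -74/65 4/5 -8 4 E
5 8/17 40/29 108/493 40/29 -9 4 N
final -9 5 W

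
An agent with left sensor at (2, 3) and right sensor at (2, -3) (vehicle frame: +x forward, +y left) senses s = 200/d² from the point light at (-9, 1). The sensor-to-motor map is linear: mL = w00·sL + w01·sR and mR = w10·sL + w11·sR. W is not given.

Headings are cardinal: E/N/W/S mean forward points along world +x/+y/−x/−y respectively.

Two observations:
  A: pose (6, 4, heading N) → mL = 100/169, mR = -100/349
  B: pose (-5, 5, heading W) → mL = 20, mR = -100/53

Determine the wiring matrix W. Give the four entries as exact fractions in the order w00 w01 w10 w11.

1/2 0 0 -1/2

obs A: pose=(6,4,N) → sL=200/169, sR=200/349, mL=100/169, mR=-100/349
obs B: pose=(-5,5,W) → sL=40, sR=200/53, mL=20, mR=-100/53
sensor matrix S = [[200/169, 200/349], [40, 200/53]]; det S = -57696000/3125993
solve [mL_A; mL_B] = S·[w00; w01] and [mR_A; mR_B] = S·[w10; w11]:
  w00 = 1/2, w01 = 0, w10 = 0, w11 = -1/2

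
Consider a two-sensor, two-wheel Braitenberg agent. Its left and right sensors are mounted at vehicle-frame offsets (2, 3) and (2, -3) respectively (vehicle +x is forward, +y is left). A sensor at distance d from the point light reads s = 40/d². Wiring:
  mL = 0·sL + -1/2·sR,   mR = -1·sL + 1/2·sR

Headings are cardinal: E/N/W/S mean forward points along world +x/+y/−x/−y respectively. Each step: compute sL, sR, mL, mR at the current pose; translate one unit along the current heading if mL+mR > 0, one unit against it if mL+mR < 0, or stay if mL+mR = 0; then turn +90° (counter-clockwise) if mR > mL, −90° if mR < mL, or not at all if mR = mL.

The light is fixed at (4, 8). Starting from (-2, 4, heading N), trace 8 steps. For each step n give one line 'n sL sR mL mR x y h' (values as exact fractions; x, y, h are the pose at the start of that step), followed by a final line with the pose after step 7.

0 8/17 40/13 -20/13 236/221 -2 4 N
1 5/16 10/17 -5/17 -5/272 -2 3 W
2 40/53 40/113 -20/113 -3460/5989 -1 3 S
3 20/49 4/5 -2/5 -2/245 -1 4 W
4 40/37 8/17 -4/17 -532/629 0 4 S
5 5/9 10/9 -5/9 0 0 5 W
6 8/5 40/61 -20/61 -388/305 1 5 S
7 4/5 20/13 -10/13 -2/65 1 6 W
final 2 6 S

n=0: pose=(-2,4,N); sL=8/17, sR=40/13; mL=-20/13, mR=236/221; mL+mR=-8/17 → advance -1; mR−mL=576/221 → turn +1·90°
n=1: pose=(-2,3,W); sL=5/16, sR=10/17; mL=-5/17, mR=-5/272; mL+mR=-5/16 → advance -1; mR−mL=75/272 → turn +1·90°
n=2: pose=(-1,3,S); sL=40/53, sR=40/113; mL=-20/113, mR=-3460/5989; mL+mR=-40/53 → advance -1; mR−mL=-2400/5989 → turn -1·90°
n=3: pose=(-1,4,W); sL=20/49, sR=4/5; mL=-2/5, mR=-2/245; mL+mR=-20/49 → advance -1; mR−mL=96/245 → turn +1·90°
n=4: pose=(0,4,S); sL=40/37, sR=8/17; mL=-4/17, mR=-532/629; mL+mR=-40/37 → advance -1; mR−mL=-384/629 → turn -1·90°
n=5: pose=(0,5,W); sL=5/9, sR=10/9; mL=-5/9, mR=0; mL+mR=-5/9 → advance -1; mR−mL=5/9 → turn +1·90°
n=6: pose=(1,5,S); sL=8/5, sR=40/61; mL=-20/61, mR=-388/305; mL+mR=-8/5 → advance -1; mR−mL=-288/305 → turn -1·90°
n=7: pose=(1,6,W); sL=4/5, sR=20/13; mL=-10/13, mR=-2/65; mL+mR=-4/5 → advance -1; mR−mL=48/65 → turn +1·90°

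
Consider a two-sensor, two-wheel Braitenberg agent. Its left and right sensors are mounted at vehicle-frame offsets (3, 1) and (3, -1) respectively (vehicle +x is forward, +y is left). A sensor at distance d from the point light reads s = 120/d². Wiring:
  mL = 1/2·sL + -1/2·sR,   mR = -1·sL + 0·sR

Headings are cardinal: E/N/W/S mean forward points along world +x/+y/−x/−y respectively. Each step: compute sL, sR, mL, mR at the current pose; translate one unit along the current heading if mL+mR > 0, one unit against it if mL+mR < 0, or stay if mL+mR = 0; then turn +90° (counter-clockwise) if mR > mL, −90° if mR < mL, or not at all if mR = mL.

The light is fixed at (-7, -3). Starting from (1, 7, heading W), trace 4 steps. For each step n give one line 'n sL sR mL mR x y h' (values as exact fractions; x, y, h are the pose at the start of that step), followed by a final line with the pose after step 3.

n=0: pose=(1,7,W); sL=60/53, sR=60/73; mL=600/3869, mR=-60/53; mL+mR=-3780/3869 → advance -1; mR−mL=-4980/3869 → turn -1·90°
n=1: pose=(2,7,N); sL=120/233, sR=120/269; mL=2160/62677, mR=-120/233; mL+mR=-30120/62677 → advance -1; mR−mL=-34440/62677 → turn -1·90°
n=2: pose=(2,6,E); sL=30/61, sR=15/26; mL=-135/3172, mR=-30/61; mL+mR=-1695/3172 → advance -1; mR−mL=-1425/3172 → turn -1·90°
n=3: pose=(1,6,S); sL=40/39, sR=24/17; mL=-128/663, mR=-40/39; mL+mR=-808/663 → advance -1; mR−mL=-184/221 → turn -1·90°

0 60/53 60/73 600/3869 -60/53 1 7 W
1 120/233 120/269 2160/62677 -120/233 2 7 N
2 30/61 15/26 -135/3172 -30/61 2 6 E
3 40/39 24/17 -128/663 -40/39 1 6 S
final 1 7 W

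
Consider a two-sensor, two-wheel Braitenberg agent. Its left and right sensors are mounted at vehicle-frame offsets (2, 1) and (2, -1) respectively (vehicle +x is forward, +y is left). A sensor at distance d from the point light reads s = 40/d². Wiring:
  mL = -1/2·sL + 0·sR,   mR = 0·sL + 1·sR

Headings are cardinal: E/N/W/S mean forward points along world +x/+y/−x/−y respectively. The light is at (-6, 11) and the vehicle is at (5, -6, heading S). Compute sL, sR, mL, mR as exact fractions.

left sensor world pos  = (6, -8); dL² = 505
right sensor world pos = (4, -8); dR² = 461
sL = 40/505 = 8/101
sR = 40/461 = 40/461
mL = -1/2·sL + 0·sR = -4/101
mR = 0·sL + 1·sR = 40/461

8/101 40/461 -4/101 40/461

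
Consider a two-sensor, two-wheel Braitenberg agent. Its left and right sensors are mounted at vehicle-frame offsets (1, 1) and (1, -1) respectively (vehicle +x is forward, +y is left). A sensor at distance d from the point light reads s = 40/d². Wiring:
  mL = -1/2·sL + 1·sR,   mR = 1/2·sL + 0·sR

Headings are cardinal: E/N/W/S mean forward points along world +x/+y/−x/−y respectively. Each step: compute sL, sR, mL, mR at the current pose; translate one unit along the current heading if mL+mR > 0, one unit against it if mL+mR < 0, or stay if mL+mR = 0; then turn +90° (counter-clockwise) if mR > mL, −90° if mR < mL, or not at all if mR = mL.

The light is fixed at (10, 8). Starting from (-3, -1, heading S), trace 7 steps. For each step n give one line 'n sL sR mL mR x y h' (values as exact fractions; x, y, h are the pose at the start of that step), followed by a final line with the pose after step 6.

0 10/61 5/37 120/2257 5/61 -3 -1 S
1 8/45 8/53 148/2385 4/45 -3 -2 E
2 4/25 20/101 298/2525 2/25 -2 -2 N
3 8/37 40/221 596/8177 4/37 -2 -1 E
4 5/26 10/41 315/2132 5/52 -1 -1 N
5 40/149 40/181 2340/26969 20/149 -1 0 E
6 4/17 4/13 42/221 2/17 0 0 N
final 0 1 E

n=0: pose=(-3,-1,S); sL=10/61, sR=5/37; mL=120/2257, mR=5/61; mL+mR=5/37 → advance +1; mR−mL=65/2257 → turn +1·90°
n=1: pose=(-3,-2,E); sL=8/45, sR=8/53; mL=148/2385, mR=4/45; mL+mR=8/53 → advance +1; mR−mL=64/2385 → turn +1·90°
n=2: pose=(-2,-2,N); sL=4/25, sR=20/101; mL=298/2525, mR=2/25; mL+mR=20/101 → advance +1; mR−mL=-96/2525 → turn -1·90°
n=3: pose=(-2,-1,E); sL=8/37, sR=40/221; mL=596/8177, mR=4/37; mL+mR=40/221 → advance +1; mR−mL=288/8177 → turn +1·90°
n=4: pose=(-1,-1,N); sL=5/26, sR=10/41; mL=315/2132, mR=5/52; mL+mR=10/41 → advance +1; mR−mL=-55/1066 → turn -1·90°
n=5: pose=(-1,0,E); sL=40/149, sR=40/181; mL=2340/26969, mR=20/149; mL+mR=40/181 → advance +1; mR−mL=1280/26969 → turn +1·90°
n=6: pose=(0,0,N); sL=4/17, sR=4/13; mL=42/221, mR=2/17; mL+mR=4/13 → advance +1; mR−mL=-16/221 → turn -1·90°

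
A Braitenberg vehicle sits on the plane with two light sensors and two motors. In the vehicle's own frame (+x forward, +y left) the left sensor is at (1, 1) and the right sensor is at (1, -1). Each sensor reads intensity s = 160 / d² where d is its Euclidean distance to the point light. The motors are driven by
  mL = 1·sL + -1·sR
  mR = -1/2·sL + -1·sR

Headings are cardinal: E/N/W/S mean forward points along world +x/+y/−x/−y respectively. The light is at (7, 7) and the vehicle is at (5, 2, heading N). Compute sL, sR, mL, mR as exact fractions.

32/5 160/17 -256/85 -1072/85

left sensor world pos  = (4, 3); dL² = 25
right sensor world pos = (6, 3); dR² = 17
sL = 160/25 = 32/5
sR = 160/17 = 160/17
mL = 1·sL + -1·sR = -256/85
mR = -1/2·sL + -1·sR = -1072/85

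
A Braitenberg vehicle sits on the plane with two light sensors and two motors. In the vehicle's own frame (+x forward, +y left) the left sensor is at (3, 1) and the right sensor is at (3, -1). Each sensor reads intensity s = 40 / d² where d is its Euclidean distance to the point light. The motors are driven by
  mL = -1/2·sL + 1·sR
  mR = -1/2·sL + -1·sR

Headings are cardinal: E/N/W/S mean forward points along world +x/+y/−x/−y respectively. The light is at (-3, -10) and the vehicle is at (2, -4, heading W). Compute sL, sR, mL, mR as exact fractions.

40/29 40/53 100/1537 -2220/1537

left sensor world pos  = (-1, -5); dL² = 29
right sensor world pos = (-1, -3); dR² = 53
sL = 40/29 = 40/29
sR = 40/53 = 40/53
mL = -1/2·sL + 1·sR = 100/1537
mR = -1/2·sL + -1·sR = -2220/1537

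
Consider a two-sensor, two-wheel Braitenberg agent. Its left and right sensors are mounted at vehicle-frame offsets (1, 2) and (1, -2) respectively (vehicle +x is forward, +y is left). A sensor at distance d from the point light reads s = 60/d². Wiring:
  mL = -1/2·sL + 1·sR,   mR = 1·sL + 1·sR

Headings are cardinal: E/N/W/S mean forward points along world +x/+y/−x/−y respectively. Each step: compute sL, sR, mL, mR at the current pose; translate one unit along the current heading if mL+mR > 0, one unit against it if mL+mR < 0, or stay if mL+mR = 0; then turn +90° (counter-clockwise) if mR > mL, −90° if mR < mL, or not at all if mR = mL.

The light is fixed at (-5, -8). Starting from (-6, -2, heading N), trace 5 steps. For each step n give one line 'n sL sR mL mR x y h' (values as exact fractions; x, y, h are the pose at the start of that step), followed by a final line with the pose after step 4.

0 30/29 6/5 99/145 324/145 -6 -2 N
1 60/29 12/17 -162/493 1368/493 -6 -1 W
2 5/3 15/13 25/78 110/39 -7 -1 S
3 12/13 60/17 678/221 984/221 -7 -2 E
4 30/29 6/5 99/145 324/145 -6 -2 N
final -6 -1 W

n=0: pose=(-6,-2,N); sL=30/29, sR=6/5; mL=99/145, mR=324/145; mL+mR=423/145 → advance +1; mR−mL=45/29 → turn +1·90°
n=1: pose=(-6,-1,W); sL=60/29, sR=12/17; mL=-162/493, mR=1368/493; mL+mR=1206/493 → advance +1; mR−mL=90/29 → turn +1·90°
n=2: pose=(-7,-1,S); sL=5/3, sR=15/13; mL=25/78, mR=110/39; mL+mR=245/78 → advance +1; mR−mL=5/2 → turn +1·90°
n=3: pose=(-7,-2,E); sL=12/13, sR=60/17; mL=678/221, mR=984/221; mL+mR=1662/221 → advance +1; mR−mL=18/13 → turn +1·90°
n=4: pose=(-6,-2,N); sL=30/29, sR=6/5; mL=99/145, mR=324/145; mL+mR=423/145 → advance +1; mR−mL=45/29 → turn +1·90°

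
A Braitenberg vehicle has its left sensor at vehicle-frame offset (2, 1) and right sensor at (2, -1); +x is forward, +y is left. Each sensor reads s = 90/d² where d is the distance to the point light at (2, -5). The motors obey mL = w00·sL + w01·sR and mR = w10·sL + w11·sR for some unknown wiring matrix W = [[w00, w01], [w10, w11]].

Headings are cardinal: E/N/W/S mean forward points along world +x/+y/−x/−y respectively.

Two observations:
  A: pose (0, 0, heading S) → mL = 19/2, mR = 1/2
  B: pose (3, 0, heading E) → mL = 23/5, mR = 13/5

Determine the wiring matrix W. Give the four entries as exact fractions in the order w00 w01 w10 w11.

1/2 1 -1/2 1

obs A: pose=(0,0,S) → sL=9, sR=5, mL=19/2, mR=1/2
obs B: pose=(3,0,E) → sL=2, sR=18/5, mL=23/5, mR=13/5
sensor matrix S = [[9, 5], [2, 18/5]]; det S = 112/5
solve [mL_A; mL_B] = S·[w00; w01] and [mR_A; mR_B] = S·[w10; w11]:
  w00 = 1/2, w01 = 1, w10 = -1/2, w11 = 1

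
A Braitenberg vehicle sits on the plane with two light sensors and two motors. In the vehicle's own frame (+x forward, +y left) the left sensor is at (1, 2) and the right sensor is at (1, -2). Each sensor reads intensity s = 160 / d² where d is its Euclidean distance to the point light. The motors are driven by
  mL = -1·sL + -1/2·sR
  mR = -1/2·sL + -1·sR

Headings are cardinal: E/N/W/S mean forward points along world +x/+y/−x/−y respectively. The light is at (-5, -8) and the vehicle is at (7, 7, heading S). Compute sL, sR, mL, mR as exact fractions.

left sensor world pos  = (9, 6); dL² = 392
right sensor world pos = (5, 6); dR² = 296
sL = 160/392 = 20/49
sR = 160/296 = 20/37
mL = -1·sL + -1/2·sR = -1230/1813
mR = -1/2·sL + -1·sR = -1350/1813

20/49 20/37 -1230/1813 -1350/1813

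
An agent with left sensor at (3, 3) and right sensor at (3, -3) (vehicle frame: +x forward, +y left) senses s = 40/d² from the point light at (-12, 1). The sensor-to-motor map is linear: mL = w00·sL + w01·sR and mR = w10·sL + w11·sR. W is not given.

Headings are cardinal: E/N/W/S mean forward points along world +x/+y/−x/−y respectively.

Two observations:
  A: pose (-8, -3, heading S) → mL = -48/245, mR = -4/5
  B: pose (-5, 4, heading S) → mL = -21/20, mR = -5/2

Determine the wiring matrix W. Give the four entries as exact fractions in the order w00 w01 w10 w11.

obs A: pose=(-8,-3,S) → sL=20/49, sR=4/5, mL=-48/245, mR=-4/5
obs B: pose=(-5,4,S) → sL=2/5, sR=5/2, mL=-21/20, mR=-5/2
sensor matrix S = [[20/49, 4/5], [2/5, 5/2]]; det S = 858/1225
solve [mL_A; mL_B] = S·[w00; w01] and [mR_A; mR_B] = S·[w10; w11]:
  w00 = 1/2, w01 = -1/2, w10 = 0, w11 = -1

1/2 -1/2 0 -1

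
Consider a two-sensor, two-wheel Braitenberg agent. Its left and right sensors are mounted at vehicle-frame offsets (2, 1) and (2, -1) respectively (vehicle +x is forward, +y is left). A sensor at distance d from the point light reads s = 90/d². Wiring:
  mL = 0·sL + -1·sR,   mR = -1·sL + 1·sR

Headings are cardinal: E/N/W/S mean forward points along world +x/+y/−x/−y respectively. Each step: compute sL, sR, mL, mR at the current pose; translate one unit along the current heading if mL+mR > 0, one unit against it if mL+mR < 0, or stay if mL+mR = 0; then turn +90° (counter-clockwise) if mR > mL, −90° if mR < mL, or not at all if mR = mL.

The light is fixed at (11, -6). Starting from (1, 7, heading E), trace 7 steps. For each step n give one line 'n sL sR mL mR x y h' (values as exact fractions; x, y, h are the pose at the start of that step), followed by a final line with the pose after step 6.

n=0: pose=(1,7,E); sL=9/26, sR=45/104; mL=-45/104, mR=9/104; mL+mR=-9/26 → advance -1; mR−mL=27/52 → turn +1·90°
n=1: pose=(0,7,N); sL=10/41, sR=18/65; mL=-18/65, mR=88/2665; mL+mR=-10/41 → advance -1; mR−mL=826/2665 → turn +1·90°
n=2: pose=(0,6,W); sL=9/29, sR=45/169; mL=-45/169, mR=-216/4901; mL+mR=-9/29 → advance -1; mR−mL=1089/4901 → turn +1·90°
n=3: pose=(1,6,S); sL=90/181, sR=90/221; mL=-90/221, mR=-3600/40001; mL+mR=-90/181 → advance -1; mR−mL=12690/40001 → turn +1·90°
n=4: pose=(1,7,E); sL=9/26, sR=45/104; mL=-45/104, mR=9/104; mL+mR=-9/26 → advance -1; mR−mL=27/52 → turn +1·90°
n=5: pose=(0,7,N); sL=10/41, sR=18/65; mL=-18/65, mR=88/2665; mL+mR=-10/41 → advance -1; mR−mL=826/2665 → turn +1·90°
n=6: pose=(0,6,W); sL=9/29, sR=45/169; mL=-45/169, mR=-216/4901; mL+mR=-9/29 → advance -1; mR−mL=1089/4901 → turn +1·90°

0 9/26 45/104 -45/104 9/104 1 7 E
1 10/41 18/65 -18/65 88/2665 0 7 N
2 9/29 45/169 -45/169 -216/4901 0 6 W
3 90/181 90/221 -90/221 -3600/40001 1 6 S
4 9/26 45/104 -45/104 9/104 1 7 E
5 10/41 18/65 -18/65 88/2665 0 7 N
6 9/29 45/169 -45/169 -216/4901 0 6 W
final 1 6 S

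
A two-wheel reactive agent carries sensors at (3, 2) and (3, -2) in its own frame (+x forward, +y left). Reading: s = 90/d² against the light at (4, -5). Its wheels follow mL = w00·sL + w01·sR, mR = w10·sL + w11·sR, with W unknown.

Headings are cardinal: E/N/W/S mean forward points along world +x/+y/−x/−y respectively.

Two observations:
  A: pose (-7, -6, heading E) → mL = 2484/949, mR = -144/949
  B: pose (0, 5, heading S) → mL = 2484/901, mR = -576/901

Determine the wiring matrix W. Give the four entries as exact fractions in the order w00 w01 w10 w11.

obs A: pose=(-7,-6,E) → sL=18/13, sR=90/73, mL=2484/949, mR=-144/949
obs B: pose=(0,5,S) → sL=90/53, sR=18/17, mL=2484/901, mR=-576/901
sensor matrix S = [[18/13, 90/73], [90/53, 18/17]]; det S = -536544/855049
solve [mL_A; mL_B] = S·[w00; w01] and [mR_A; mR_B] = S·[w10; w11]:
  w00 = 1, w01 = 1, w10 = -1, w11 = 1

1 1 -1 1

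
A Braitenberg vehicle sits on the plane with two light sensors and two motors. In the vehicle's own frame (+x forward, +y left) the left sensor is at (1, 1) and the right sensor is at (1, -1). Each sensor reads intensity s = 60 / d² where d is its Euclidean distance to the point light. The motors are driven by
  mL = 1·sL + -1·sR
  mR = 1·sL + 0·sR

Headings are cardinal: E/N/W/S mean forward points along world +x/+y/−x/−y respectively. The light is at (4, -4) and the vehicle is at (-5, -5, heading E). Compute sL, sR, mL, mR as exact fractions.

15/16 15/17 15/272 15/16

left sensor world pos  = (-4, -4); dL² = 64
right sensor world pos = (-4, -6); dR² = 68
sL = 60/64 = 15/16
sR = 60/68 = 15/17
mL = 1·sL + -1·sR = 15/272
mR = 1·sL + 0·sR = 15/16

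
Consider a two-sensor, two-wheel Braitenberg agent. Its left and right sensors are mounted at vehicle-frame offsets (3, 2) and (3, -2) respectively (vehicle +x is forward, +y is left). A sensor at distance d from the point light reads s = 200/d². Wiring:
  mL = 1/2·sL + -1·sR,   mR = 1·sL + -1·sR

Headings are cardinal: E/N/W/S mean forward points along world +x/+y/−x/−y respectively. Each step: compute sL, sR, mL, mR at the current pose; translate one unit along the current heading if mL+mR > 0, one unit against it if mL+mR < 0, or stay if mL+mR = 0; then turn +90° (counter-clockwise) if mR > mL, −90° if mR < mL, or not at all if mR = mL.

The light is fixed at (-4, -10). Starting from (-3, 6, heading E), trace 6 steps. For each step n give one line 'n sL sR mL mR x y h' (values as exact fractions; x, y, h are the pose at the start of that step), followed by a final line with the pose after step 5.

n=0: pose=(-3,6,E); sL=10/17, sR=50/53; mL=-585/901, mR=-320/901; mL+mR=-905/901 → advance -1; mR−mL=5/17 → turn +1·90°
n=1: pose=(-4,6,N); sL=40/73, sR=40/73; mL=-20/73, mR=0; mL+mR=-20/73 → advance -1; mR−mL=20/73 → turn +1·90°
n=2: pose=(-4,5,W); sL=100/89, sR=100/149; mL=-1450/13261, mR=6000/13261; mL+mR=4550/13261 → advance +1; mR−mL=50/89 → turn +1·90°
n=3: pose=(-5,5,S); sL=40/29, sR=200/153; mL=-2740/4437, mR=320/4437; mL+mR=-2420/4437 → advance -1; mR−mL=20/29 → turn +1·90°
n=4: pose=(-5,6,E); sL=25/41, sR=1; mL=-57/82, mR=-16/41; mL+mR=-89/82 → advance -1; mR−mL=25/82 → turn +1·90°
n=5: pose=(-6,6,N); sL=200/377, sR=200/361; mL=-39300/136097, mR=-3200/136097; mL+mR=-42500/136097 → advance -1; mR−mL=100/377 → turn +1·90°

0 10/17 50/53 -585/901 -320/901 -3 6 E
1 40/73 40/73 -20/73 0 -4 6 N
2 100/89 100/149 -1450/13261 6000/13261 -4 5 W
3 40/29 200/153 -2740/4437 320/4437 -5 5 S
4 25/41 1 -57/82 -16/41 -5 6 E
5 200/377 200/361 -39300/136097 -3200/136097 -6 6 N
final -6 5 W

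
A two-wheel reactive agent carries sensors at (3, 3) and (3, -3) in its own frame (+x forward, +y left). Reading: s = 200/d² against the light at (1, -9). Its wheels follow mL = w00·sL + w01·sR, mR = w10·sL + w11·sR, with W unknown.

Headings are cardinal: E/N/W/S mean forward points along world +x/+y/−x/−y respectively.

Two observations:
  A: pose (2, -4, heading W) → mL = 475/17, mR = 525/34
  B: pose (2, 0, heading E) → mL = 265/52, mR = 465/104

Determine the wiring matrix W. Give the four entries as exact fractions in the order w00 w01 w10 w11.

1 1 1/2 1

obs A: pose=(2,-4,W) → sL=25, sR=50/17, mL=475/17, mR=525/34
obs B: pose=(2,0,E) → sL=5/4, sR=50/13, mL=265/52, mR=465/104
sensor matrix S = [[25, 50/17], [5/4, 50/13]]; det S = 40875/442
solve [mL_A; mL_B] = S·[w00; w01] and [mR_A; mR_B] = S·[w10; w11]:
  w00 = 1, w01 = 1, w10 = 1/2, w11 = 1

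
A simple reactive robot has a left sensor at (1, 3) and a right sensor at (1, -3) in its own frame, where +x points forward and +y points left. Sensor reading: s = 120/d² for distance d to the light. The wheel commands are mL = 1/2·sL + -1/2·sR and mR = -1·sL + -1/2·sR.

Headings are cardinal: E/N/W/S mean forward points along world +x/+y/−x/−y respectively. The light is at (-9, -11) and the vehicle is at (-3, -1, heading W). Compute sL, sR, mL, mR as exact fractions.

60/37 60/97 1800/3589 -6930/3589

left sensor world pos  = (-4, -4); dL² = 74
right sensor world pos = (-4, 2); dR² = 194
sL = 120/74 = 60/37
sR = 120/194 = 60/97
mL = 1/2·sL + -1/2·sR = 1800/3589
mR = -1·sL + -1/2·sR = -6930/3589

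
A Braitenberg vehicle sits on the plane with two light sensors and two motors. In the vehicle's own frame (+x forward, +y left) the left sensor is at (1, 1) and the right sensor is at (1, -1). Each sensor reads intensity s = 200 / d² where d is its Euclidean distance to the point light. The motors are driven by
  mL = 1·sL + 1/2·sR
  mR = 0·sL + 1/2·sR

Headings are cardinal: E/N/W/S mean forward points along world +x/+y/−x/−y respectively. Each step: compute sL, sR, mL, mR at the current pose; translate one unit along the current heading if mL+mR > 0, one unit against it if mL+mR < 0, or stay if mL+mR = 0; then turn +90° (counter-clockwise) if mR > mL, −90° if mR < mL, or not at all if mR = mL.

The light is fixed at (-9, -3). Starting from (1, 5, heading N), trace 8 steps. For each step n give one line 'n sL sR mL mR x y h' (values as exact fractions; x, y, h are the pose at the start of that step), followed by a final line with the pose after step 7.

n=0: pose=(1,5,N); sL=100/81, sR=100/101; mL=14150/8181, mR=50/101; mL+mR=18200/8181 → advance +1; mR−mL=-100/81 → turn -1·90°
n=1: pose=(1,6,E); sL=200/221, sR=40/37; mL=11820/8177, mR=20/37; mL+mR=16240/8177 → advance +1; mR−mL=-200/221 → turn -1·90°
n=2: pose=(2,6,S); sL=25/26, sR=50/41; mL=1675/1066, mR=25/41; mL+mR=2325/1066 → advance +1; mR−mL=-25/26 → turn -1·90°
n=3: pose=(2,5,W); sL=200/149, sR=200/181; mL=51100/26969, mR=100/181; mL+mR=66000/26969 → advance +1; mR−mL=-200/149 → turn -1·90°
n=4: pose=(1,5,N); sL=100/81, sR=100/101; mL=14150/8181, mR=50/101; mL+mR=18200/8181 → advance +1; mR−mL=-100/81 → turn -1·90°
n=5: pose=(1,6,E); sL=200/221, sR=40/37; mL=11820/8177, mR=20/37; mL+mR=16240/8177 → advance +1; mR−mL=-200/221 → turn -1·90°
n=6: pose=(2,6,S); sL=25/26, sR=50/41; mL=1675/1066, mR=25/41; mL+mR=2325/1066 → advance +1; mR−mL=-25/26 → turn -1·90°
n=7: pose=(2,5,W); sL=200/149, sR=200/181; mL=51100/26969, mR=100/181; mL+mR=66000/26969 → advance +1; mR−mL=-200/149 → turn -1·90°

0 100/81 100/101 14150/8181 50/101 1 5 N
1 200/221 40/37 11820/8177 20/37 1 6 E
2 25/26 50/41 1675/1066 25/41 2 6 S
3 200/149 200/181 51100/26969 100/181 2 5 W
4 100/81 100/101 14150/8181 50/101 1 5 N
5 200/221 40/37 11820/8177 20/37 1 6 E
6 25/26 50/41 1675/1066 25/41 2 6 S
7 200/149 200/181 51100/26969 100/181 2 5 W
final 1 5 N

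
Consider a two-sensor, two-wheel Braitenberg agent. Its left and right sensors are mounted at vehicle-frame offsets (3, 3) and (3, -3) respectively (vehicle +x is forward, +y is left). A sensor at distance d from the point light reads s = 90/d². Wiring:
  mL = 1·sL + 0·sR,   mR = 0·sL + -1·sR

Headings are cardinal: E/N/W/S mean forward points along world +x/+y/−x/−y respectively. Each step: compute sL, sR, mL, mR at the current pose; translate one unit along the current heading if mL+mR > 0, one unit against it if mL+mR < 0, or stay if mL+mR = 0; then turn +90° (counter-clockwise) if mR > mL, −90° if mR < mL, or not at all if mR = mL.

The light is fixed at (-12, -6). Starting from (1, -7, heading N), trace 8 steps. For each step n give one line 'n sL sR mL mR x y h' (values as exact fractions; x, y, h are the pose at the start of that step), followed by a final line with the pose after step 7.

n=0: pose=(1,-7,N); sL=45/52, sR=9/26; mL=45/52, mR=-9/26; mL+mR=27/52 → advance +1; mR−mL=-63/52 → turn -1·90°
n=1: pose=(1,-6,E); sL=18/53, sR=18/53; mL=18/53, mR=-18/53; mL+mR=0 → advance +0; mR−mL=-36/53 → turn -1·90°
n=2: pose=(1,-6,S); sL=18/53, sR=90/109; mL=18/53, mR=-90/109; mL+mR=-2808/5777 → advance -1; mR−mL=-6732/5777 → turn -1·90°
n=3: pose=(1,-5,W); sL=45/52, sR=45/58; mL=45/52, mR=-45/58; mL+mR=135/1508 → advance +1; mR−mL=-2475/1508 → turn -1·90°
n=4: pose=(0,-5,N); sL=90/97, sR=90/241; mL=90/97, mR=-90/241; mL+mR=12960/23377 → advance +1; mR−mL=-30420/23377 → turn -1·90°
n=5: pose=(0,-4,E); sL=9/25, sR=45/113; mL=9/25, mR=-45/113; mL+mR=-108/2825 → advance -1; mR−mL=-2142/2825 → turn -1·90°
n=6: pose=(-1,-4,S); sL=90/197, sR=18/13; mL=90/197, mR=-18/13; mL+mR=-2376/2561 → advance -1; mR−mL=-4716/2561 → turn -1·90°
n=7: pose=(-1,-3,W); sL=45/32, sR=9/10; mL=45/32, mR=-9/10; mL+mR=81/160 → advance +1; mR−mL=-369/160 → turn -1·90°

0 45/52 9/26 45/52 -9/26 1 -7 N
1 18/53 18/53 18/53 -18/53 1 -6 E
2 18/53 90/109 18/53 -90/109 1 -6 S
3 45/52 45/58 45/52 -45/58 1 -5 W
4 90/97 90/241 90/97 -90/241 0 -5 N
5 9/25 45/113 9/25 -45/113 0 -4 E
6 90/197 18/13 90/197 -18/13 -1 -4 S
7 45/32 9/10 45/32 -9/10 -1 -3 W
final -2 -3 N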